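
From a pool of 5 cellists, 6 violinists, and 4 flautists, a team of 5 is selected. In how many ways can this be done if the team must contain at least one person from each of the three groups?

Total 5-person selections from all 15: C(15,5) = 3003.
Subtract selections that omit an entire group: no cellists → C(10,5) = 252; no violinists → C(9,5) = 126; no flautists → C(11,5) = 462.
Add back selections omitting two groups (i.e. drawn from a single group): C(5,5) + C(6,5) + C(4,5) = 7.
By inclusion–exclusion: 3003 − 840 + 7 = 2170.

2170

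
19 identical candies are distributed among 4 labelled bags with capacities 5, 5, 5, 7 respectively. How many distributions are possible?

20

By stars and bars, unrestricted non-negative solutions to x_1+…+x_4 = 19 number C(19+3,3) = 1540.
Subtract solutions that violate a single cap (substitute x_i' = x_i − (cap_i+1)): x_1 ≥ 6 gives C(16,3) = 560; x_2 ≥ 6 gives C(16,3) = 560; x_3 ≥ 6 gives C(16,3) = 560; x_4 ≥ 8 gives C(14,3) = 364. Together 2044.
Add back pairs where two caps are both exceeded: 120 + 120 + 56 + 120 + 56 + 56 = 528.
Subtract triples: 4 + 0 + 0 + 0 = 4.
By inclusion–exclusion the count is 1540 − 2044 + 528 − 4 = 20.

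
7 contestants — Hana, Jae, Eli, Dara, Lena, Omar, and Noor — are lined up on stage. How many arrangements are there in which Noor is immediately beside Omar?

Glue Noor and Omar into one block (2 internal orders), leaving 6 units to arrange in a row.
That gives 2 × 6! = 2 × 720 = 1440.

1440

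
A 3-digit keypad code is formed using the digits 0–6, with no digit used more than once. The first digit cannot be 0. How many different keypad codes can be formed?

The first digit has 7−1 = 6 choices (anything except 0).
The remaining 2 digits are filled from the other 6 symbols without repetition: 6 × 5 = 30.
Total: 6 × 30 = 180.

180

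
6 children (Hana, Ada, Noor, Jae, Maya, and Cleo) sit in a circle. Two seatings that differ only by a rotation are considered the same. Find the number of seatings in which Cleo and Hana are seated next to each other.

48

Treat {Cleo, Hana} as one unit (2 internal orders) and seat the resulting 5 units around the table: (4)! circular arrangements.
So 2 × (4)! = 2 × 24 = 48.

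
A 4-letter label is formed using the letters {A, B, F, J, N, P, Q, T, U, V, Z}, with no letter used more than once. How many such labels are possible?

Choose and order 4 of the 11 symbols: the first letter has 11 options, the next 10, then 9, 8.
11 × 10 × 9 × 8 = 7920.

7920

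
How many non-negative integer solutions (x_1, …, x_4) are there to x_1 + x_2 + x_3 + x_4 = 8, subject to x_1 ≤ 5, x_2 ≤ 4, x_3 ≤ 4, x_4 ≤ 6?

111

By stars and bars, unrestricted non-negative solutions to x_1+…+x_4 = 8 number C(8+3,3) = 165.
Subtract solutions that violate a single cap (substitute x_i' = x_i − (cap_i+1)): x_1 ≥ 6 gives C(5,3) = 10; x_2 ≥ 5 gives C(6,3) = 20; x_3 ≥ 5 gives C(6,3) = 20; x_4 ≥ 7 gives C(4,3) = 4. Together 54.
No two caps can be exceeded simultaneously, so the pair terms are all 0.
By inclusion–exclusion the count is 165 − 54 + 0 = 111.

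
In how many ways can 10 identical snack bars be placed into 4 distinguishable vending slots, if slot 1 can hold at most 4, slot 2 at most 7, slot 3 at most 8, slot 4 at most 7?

By stars and bars, unrestricted non-negative solutions to x_1+…+x_4 = 10 number C(10+3,3) = 286.
Subtract solutions that violate a single cap (substitute x_i' = x_i − (cap_i+1)): x_1 ≥ 5 gives C(8,3) = 56; x_2 ≥ 8 gives C(5,3) = 10; x_3 ≥ 9 gives C(4,3) = 4; x_4 ≥ 8 gives C(5,3) = 10. Together 80.
No two caps can be exceeded simultaneously, so the pair terms are all 0.
By inclusion–exclusion the count is 286 − 80 + 0 = 206.

206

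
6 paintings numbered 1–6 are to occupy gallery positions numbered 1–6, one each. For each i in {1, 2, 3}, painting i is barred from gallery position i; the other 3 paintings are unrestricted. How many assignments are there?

426

Let Aᵢ (for i ∈ {1, 2, 3}) be the placements that put painting i in its forbidden gallery position. Any j of these fix j positions, leaving (6−j)! ways to fill the rest, and there are C(3,j) ways to pick which j.
By inclusion–exclusion, the number of valid placements is Σ_{j=0}^{3} (−1)^j C(3,j)·(6−j)!.
Computing: 720 − 360 + 72 − 6 = 426.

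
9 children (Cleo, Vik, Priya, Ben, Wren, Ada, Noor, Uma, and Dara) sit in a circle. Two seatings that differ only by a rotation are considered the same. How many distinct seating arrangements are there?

Fix one person's seat to break rotational symmetry; the remaining 8 people can be arranged in (8)! = 40320 ways.

40320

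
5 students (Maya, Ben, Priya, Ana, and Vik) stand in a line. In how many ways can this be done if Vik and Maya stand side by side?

Treat {Vik, Maya} as a single unit. There are 4 units to order, and the pair itself can be ordered 2 ways.
So the count is 2·(4)! = 48.

48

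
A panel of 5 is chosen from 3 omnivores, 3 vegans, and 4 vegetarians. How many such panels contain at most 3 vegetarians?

Split by how many vegetarians are chosen (0 through 3).
Sum: C(4,0)·C(6,5) + C(4,1)·C(6,4) + C(4,2)·C(6,3) + C(4,3)·C(6,2) = 6 + 60 + 120 + 60 = 246.

246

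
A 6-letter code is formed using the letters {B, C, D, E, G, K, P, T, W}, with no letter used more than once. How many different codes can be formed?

With no repetition, fill the 6 letters in order: 9 choices, then 8, down to 4.
9 × 8 × 7 × 6 × 5 × 4 = 60480.

60480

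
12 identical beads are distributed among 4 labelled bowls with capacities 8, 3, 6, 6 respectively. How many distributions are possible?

166

Without the upper bounds there are C(15,3) = 455 ways to split 12 among 4 bowls.
Subtract solutions that violate a single cap (substitute x_i' = x_i − (cap_i+1)): x_1 ≥ 9 gives C(6,3) = 20; x_2 ≥ 4 gives C(11,3) = 165; x_3 ≥ 7 gives C(8,3) = 56; x_4 ≥ 7 gives C(8,3) = 56. Together 297.
Add back pairs where two caps are both exceeded: 0 + 0 + 0 + 4 + 4 + 0 = 8.
By inclusion–exclusion the count is 455 − 297 + 8 = 166.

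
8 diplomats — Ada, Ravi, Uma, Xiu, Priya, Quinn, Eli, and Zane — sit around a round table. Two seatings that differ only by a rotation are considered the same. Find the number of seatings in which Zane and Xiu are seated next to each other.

Treat {Zane, Xiu} as one unit (2 internal orders) and seat the resulting 7 units around the table: (6)! circular arrangements.
So 2 × (6)! = 2 × 720 = 1440.

1440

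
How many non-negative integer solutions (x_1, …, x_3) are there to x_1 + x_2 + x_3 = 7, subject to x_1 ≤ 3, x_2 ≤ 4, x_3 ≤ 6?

Ignoring the caps, the number of non-negative solutions to x_1+…+x_3 = 7 is C(9,2) = 36.
Subtract solutions that violate a single cap (substitute x_i' = x_i − (cap_i+1)): x_1 ≥ 4 gives C(5,2) = 10; x_2 ≥ 5 gives C(4,2) = 6; x_3 ≥ 7 gives C(2,2) = 1. Together 17.
No two caps can be exceeded simultaneously, so the pair terms are all 0.
By inclusion–exclusion the count is 36 − 17 + 0 = 19.

19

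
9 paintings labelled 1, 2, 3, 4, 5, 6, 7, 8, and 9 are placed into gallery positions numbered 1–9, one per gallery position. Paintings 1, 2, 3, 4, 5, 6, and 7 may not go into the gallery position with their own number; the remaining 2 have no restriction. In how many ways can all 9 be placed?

165016

Let Aᵢ (for 1 ≤ i ≤ 7) be the placements that put painting i in its forbidden gallery position. Any j of these fix j positions, leaving (9−j)! ways to fill the rest, and there are C(7,j) ways to pick which j.
By inclusion–exclusion, the number of valid placements is Σ_{j=0}^{7} (−1)^j C(7,j)·(9−j)!.
Computing: 362880 − 282240 + 105840 − 25200 + 4200 − 504 + 42 − 2 = 165016.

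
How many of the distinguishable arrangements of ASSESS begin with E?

With the first slot taken by E, it remains to arrange the other 5 letters (ASSSS).
Those 5 letters have S appearing 4 times, giving (5)!/(4!) = 5.

5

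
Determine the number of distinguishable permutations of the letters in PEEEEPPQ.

280

Letter multiplicities in PEEEEPPQ: E×4, P×3, Q×1.
The number of distinct arrangements is 8!/(4!·3!) = 40320/144 = 280.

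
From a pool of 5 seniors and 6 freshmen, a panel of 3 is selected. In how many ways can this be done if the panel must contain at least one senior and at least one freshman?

Unrestricted: C(11,3) = 165 ways to pick any 3 of the 11.
Subtract selections that omit an entire group: no seniors → C(6,3) = 20; no freshmen → C(5,3) = 10.
Both groups omitted at once is impossible, so 165 − 30 = 135.

135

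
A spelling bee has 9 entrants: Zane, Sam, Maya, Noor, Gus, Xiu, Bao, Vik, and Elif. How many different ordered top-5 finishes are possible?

There are 9 choices for 1st place, 8 for 2nd, and so on down to 5 for position 5.
That gives 9 × 8 × 7 × 6 × 5 = 15120.

15120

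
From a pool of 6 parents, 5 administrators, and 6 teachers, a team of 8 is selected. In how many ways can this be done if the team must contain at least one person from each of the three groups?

Total 8-person selections from all 17: C(17,8) = 24310.
Subtract selections that omit an entire group: no parents → C(11,8) = 165; no administrators → C(12,8) = 495; no teachers → C(11,8) = 165.
Add back selections omitting two groups (i.e. drawn from a single group): C(6,8) + C(5,8) + C(6,8) = 0.
By inclusion–exclusion: 24310 − 825 + 0 = 23485.

23485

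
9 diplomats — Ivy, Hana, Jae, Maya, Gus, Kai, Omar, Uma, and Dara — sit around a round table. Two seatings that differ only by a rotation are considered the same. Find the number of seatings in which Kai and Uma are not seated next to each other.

All circular seatings of 9 people number (8)! = 40320.
Those with Kai next to Uma: fuse the pair into one unit and seat 8 units around a circle — 2·(7)! = 10080.
Subtracting, 40320 − 10080 = 30240.

30240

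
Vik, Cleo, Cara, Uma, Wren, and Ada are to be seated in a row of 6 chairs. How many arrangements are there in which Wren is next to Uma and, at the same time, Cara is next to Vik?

96

Treat {Wren,Uma} as one block (2 orders) and {Cara,Vik} as another (2 orders).
That leaves 4 units to arrange: 2 × 2 × 4! = 4 × 24 = 96.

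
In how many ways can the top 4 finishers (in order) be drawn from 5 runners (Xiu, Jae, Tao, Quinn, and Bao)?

There are 5 choices for 1st place, 4 for 2nd, and so on down to 2 for position 4.
That gives 5 × 4 × 3 × 2 = 120.

120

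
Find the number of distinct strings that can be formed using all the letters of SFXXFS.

90

Letter multiplicities in SFXXFS: F×2, S×2, X×2.
Dividing 6! = 720 by 2!·2!·2! = 8 for the repeated letters gives 90.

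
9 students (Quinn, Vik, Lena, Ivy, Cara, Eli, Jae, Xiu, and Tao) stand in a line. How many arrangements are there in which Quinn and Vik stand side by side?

80640

Glue Quinn and Vik into one block (2 internal orders), leaving 8 units to arrange in a row.
That gives 2 × 8! = 2 × 40320 = 80640.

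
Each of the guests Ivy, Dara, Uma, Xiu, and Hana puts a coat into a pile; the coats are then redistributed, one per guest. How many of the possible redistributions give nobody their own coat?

Count assignments avoiding every fixed point. For any j of the 5 guests fixed to their own coat, the other 5−j can be arranged in (5−j)! ways.
By inclusion–exclusion this is Σ_{j=0}^{5} (−1)^j C(5,j)·(5−j)!.
Computing: 120 − 120 + 60 − 20 + 5 − 1 = 44.

44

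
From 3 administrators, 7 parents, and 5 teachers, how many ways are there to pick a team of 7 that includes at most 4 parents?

Split by how many parents are chosen (0 through 4).
Sum: C(7,0)·C(8,7) + C(7,1)·C(8,6) + C(7,2)·C(8,5) + C(7,3)·C(8,4) + C(7,4)·C(8,3) = 8 + 196 + 1176 + 2450 + 1960 = 5790.

5790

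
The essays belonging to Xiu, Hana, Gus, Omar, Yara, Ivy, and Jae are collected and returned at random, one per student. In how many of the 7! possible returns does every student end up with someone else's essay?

Let Aᵢ be the assignments in which student i gets their own essay. We want the size of the complement of A₁∪…∪A_7.
By inclusion–exclusion this is Σ_{j=0}^{7} (−1)^j C(7,j)·(7−j)!.
Computing: 5040 − 5040 + 2520 − 840 + 210 − 42 + 7 − 1 = 1854.

1854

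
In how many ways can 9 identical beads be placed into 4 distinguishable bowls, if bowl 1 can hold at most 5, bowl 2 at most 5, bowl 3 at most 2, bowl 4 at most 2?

By stars and bars, unrestricted non-negative solutions to x_1+…+x_4 = 9 number C(9+3,3) = 220.
Subtract solutions that violate a single cap (substitute x_i' = x_i − (cap_i+1)): x_1 ≥ 6 gives C(6,3) = 20; x_2 ≥ 6 gives C(6,3) = 20; x_3 ≥ 3 gives C(9,3) = 84; x_4 ≥ 3 gives C(9,3) = 84. Together 208.
Add back pairs where two caps are both exceeded: 0 + 1 + 1 + 1 + 1 + 20 = 24.
By inclusion–exclusion the count is 220 − 208 + 24 = 36.

36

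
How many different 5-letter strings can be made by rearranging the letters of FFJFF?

Letter multiplicities in FFJFF: F×4, J×1.
So there are 5! / (4!) = 5 distinguishable arrangements.

5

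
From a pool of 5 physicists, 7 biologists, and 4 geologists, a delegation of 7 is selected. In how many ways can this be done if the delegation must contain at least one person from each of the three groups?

Unrestricted: C(16,7) = 11440 ways to pick any 7 of the 16.
Subtract selections that omit an entire group: no physicists → C(11,7) = 330; no biologists → C(9,7) = 36; no geologists → C(12,7) = 792.
Add back selections omitting two groups (i.e. drawn from a single group): C(5,7) + C(7,7) + C(4,7) = 1.
By inclusion–exclusion: 11440 − 1158 + 1 = 10283.

10283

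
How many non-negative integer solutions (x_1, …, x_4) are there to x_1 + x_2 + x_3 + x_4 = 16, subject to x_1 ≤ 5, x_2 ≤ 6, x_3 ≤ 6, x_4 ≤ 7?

Ignoring the caps, the number of non-negative solutions to x_1+…+x_4 = 16 is C(19,3) = 969.
Subtract solutions that violate a single cap (substitute x_i' = x_i − (cap_i+1)): x_1 ≥ 6 gives C(13,3) = 286; x_2 ≥ 7 gives C(12,3) = 220; x_3 ≥ 7 gives C(12,3) = 220; x_4 ≥ 8 gives C(11,3) = 165. Together 891.
Add back pairs where two caps are both exceeded: 20 + 20 + 10 + 10 + 4 + 4 = 68.
By inclusion–exclusion the count is 969 − 891 + 68 = 146.

146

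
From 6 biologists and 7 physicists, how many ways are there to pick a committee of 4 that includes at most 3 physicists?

680

Split by how many physicists are chosen (0 through 3).
Sum: C(7,0)·C(6,4) + C(7,1)·C(6,3) + C(7,2)·C(6,2) + C(7,3)·C(6,1) = 15 + 140 + 315 + 210 = 680.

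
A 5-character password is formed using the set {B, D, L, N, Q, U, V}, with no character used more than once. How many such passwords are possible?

Choose and order 5 of the 7 symbols: the first character has 7 options, the next 6, and so on down to 3.
That product is 7 × 6 × 5 × 4 × 3 = 2520.

2520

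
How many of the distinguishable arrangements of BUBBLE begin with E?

Fix E in the first position and arrange the remaining 5 letters.
Those 5 letters have B appearing 3 times, giving (5)!/(3!) = 20.

20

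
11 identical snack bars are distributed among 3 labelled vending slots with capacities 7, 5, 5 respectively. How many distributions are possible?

By stars and bars, unrestricted non-negative solutions to x_1+…+x_3 = 11 number C(11+2,2) = 78.
Subtract solutions that violate a single cap (substitute x_i' = x_i − (cap_i+1)): x_1 ≥ 8 gives C(5,2) = 10; x_2 ≥ 6 gives C(7,2) = 21; x_3 ≥ 6 gives C(7,2) = 21. Together 52.
No two caps can be exceeded simultaneously, so the pair terms are all 0.
By inclusion–exclusion the count is 78 − 52 + 0 = 26.

26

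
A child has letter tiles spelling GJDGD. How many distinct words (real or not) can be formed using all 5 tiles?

30

GJDGD has 5 letters with D appearing twice and G appearing twice.
So there are 5! / (2!·2!) = 30 distinguishable arrangements.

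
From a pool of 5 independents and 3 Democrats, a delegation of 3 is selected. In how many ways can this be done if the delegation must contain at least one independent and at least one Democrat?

Unrestricted: C(8,3) = 56 ways to pick any 3 of the 8.
Selections missing a whole group: no independents → C(3,3) = 1; no Democrats → C(5,3) = 10.
Both groups omitted at once is impossible, so 56 − 11 = 45.

45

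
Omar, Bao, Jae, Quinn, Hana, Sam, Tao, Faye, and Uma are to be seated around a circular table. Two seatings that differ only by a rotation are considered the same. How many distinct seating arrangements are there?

40320

Seat Omar anywhere (absorbing the rotational symmetry), then permute the other 8: (8)! = 40320.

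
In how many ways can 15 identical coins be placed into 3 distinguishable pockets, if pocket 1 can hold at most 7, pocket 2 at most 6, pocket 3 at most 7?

Without the upper bounds there are C(17,2) = 136 ways to split 15 among 3 pockets.
Subtract solutions that violate a single cap (substitute x_i' = x_i − (cap_i+1)): x_1 ≥ 8 gives C(9,2) = 36; x_2 ≥ 7 gives C(10,2) = 45; x_3 ≥ 8 gives C(9,2) = 36. Together 117.
Add back pairs where two caps are both exceeded: 1 + 0 + 1 = 2.
By inclusion–exclusion the count is 136 − 117 + 2 = 21.

21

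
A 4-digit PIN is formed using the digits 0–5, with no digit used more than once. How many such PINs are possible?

With no repetition, fill the 4 digits in order: 6 choices, then 5, down to 3.
6 × 5 × 4 × 3 = 360.

360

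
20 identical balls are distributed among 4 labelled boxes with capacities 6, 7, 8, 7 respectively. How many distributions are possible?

159

Without the upper bounds there are C(23,3) = 1771 ways to split 20 among 4 boxes.
Subtract solutions that violate a single cap (substitute x_i' = x_i − (cap_i+1)): x_1 ≥ 7 gives C(16,3) = 560; x_2 ≥ 8 gives C(15,3) = 455; x_3 ≥ 9 gives C(14,3) = 364; x_4 ≥ 8 gives C(15,3) = 455. Together 1834.
Add back pairs where two caps are both exceeded: 56 + 35 + 56 + 20 + 35 + 20 = 222.
By inclusion–exclusion the count is 1771 − 1834 + 222 = 159.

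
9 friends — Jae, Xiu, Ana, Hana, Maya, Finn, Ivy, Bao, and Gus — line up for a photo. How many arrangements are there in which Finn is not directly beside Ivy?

282240

Of the 9! = 362880 arrangements, those with Finn and Ivy adjacent number 2 × 8! = 80640 (treat the pair as a block with 2 internal orders).
So 362880 − 80640 = 282240 arrangements keep them apart.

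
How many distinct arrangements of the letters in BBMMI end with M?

With the last slot taken by M, it remains to arrange the other 4 letters (BBMI).
Those 4 letters have B appearing twice, giving (4)!/(2!) = 12.

12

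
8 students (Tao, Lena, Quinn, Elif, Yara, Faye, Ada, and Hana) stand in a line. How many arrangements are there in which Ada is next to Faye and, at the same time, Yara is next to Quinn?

2880

Treat {Ada,Faye} as one block (2 orders) and {Yara,Quinn} as another (2 orders).
That leaves 6 units to arrange: 2 × 2 × 6! = 4 × 720 = 2880.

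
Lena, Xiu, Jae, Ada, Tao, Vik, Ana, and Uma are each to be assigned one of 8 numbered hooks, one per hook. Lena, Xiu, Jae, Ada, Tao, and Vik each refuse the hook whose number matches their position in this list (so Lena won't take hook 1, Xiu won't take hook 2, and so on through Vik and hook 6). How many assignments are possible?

Let Aᵢ (for 1 ≤ i ≤ 6) be the placements that put person i in their forbidden hook. Any j of these fix j positions, leaving (8−j)! ways to fill the rest, and there are C(6,j) ways to pick which j.
By inclusion–exclusion, the number of valid placements is Σ_{j=0}^{6} (−1)^j C(6,j)·(8−j)!.
Computing: 40320 − 30240 + 10800 − 2400 + 360 − 36 + 2 = 18806.

18806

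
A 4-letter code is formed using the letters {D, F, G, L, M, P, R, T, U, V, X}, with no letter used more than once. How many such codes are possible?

With no repetition, fill the 4 letters in order: 11 choices, then 10, down to 8.
11 × 10 × 9 × 8 = 7920.

7920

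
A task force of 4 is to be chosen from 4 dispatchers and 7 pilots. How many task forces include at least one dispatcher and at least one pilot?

294

With no constraint there are C(11,4) = 330 possible selections.
Selections missing a whole group: no dispatchers → C(7,4) = 35; no pilots → C(4,4) = 1.
Both groups omitted at once is impossible, so 330 − 36 = 294.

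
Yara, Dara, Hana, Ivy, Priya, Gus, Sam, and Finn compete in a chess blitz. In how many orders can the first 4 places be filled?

1680

There are 8 choices for 1st place, 7 for 2nd, and so on down to 5 for position 4.
That gives 8 × 7 × 6 × 5 = 1680.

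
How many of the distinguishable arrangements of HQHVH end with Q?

With the last slot taken by Q, it remains to arrange the other 4 letters (HHVH).
Those 4 letters have H appearing 3 times, giving (4)!/(3!) = 4.

4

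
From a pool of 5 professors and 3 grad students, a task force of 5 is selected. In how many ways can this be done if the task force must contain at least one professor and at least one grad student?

With no constraint there are C(8,5) = 56 possible selections.
Subtract selections that omit an entire group: no professors → C(3,5) = 0; no grad students → C(5,5) = 1.
Both groups omitted at once is impossible, so 56 − 1 = 55.

55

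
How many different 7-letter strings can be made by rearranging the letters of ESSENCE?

420

ESSENCE has 7 letters with E appearing 3 times and S appearing twice.
Dividing 7! = 5040 by 3!·2! = 12 for the repeated letters gives 420.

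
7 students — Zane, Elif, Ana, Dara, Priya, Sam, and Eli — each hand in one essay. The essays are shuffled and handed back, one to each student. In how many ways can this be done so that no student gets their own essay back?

1854

Let Aᵢ be the assignments in which student i gets their own essay. We want the size of the complement of A₁∪…∪A_7.
By inclusion–exclusion this is Σ_{j=0}^{7} (−1)^j C(7,j)·(7−j)!.
Computing: 5040 − 5040 + 2520 − 840 + 210 − 42 + 7 − 1 = 1854.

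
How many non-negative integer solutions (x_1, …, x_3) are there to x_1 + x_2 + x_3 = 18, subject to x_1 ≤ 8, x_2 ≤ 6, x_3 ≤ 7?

10

Ignoring the caps, the number of non-negative solutions to x_1+…+x_3 = 18 is C(20,2) = 190.
Subtract solutions that violate a single cap (substitute x_i' = x_i − (cap_i+1)): x_1 ≥ 9 gives C(11,2) = 55; x_2 ≥ 7 gives C(13,2) = 78; x_3 ≥ 8 gives C(12,2) = 66. Together 199.
Add back pairs where two caps are both exceeded: 6 + 3 + 10 = 19.
By inclusion–exclusion the count is 190 − 199 + 19 = 10.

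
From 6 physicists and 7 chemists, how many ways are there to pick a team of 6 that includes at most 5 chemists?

1709

Split by how many chemists are chosen (0 through 5).
Sum: C(7,0)·C(6,6) + C(7,1)·C(6,5) + C(7,2)·C(6,4) + C(7,3)·C(6,3) + C(7,4)·C(6,2) + C(7,5)·C(6,1) = 1 + 42 + 315 + 700 + 525 + 126 = 1709.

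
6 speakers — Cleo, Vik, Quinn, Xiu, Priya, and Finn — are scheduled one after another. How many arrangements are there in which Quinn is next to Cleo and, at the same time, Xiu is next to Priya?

96

Treat {Quinn,Cleo} as one block (2 orders) and {Xiu,Priya} as another (2 orders).
That leaves 4 units to arrange: 2 × 2 × 4! = 4 × 24 = 96.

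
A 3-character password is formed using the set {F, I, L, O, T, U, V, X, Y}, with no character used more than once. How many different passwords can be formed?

504

Choose and order 3 of the 9 symbols: the first character has 9 options, the next 8, then 7.
9 × 8 × 7 = 504.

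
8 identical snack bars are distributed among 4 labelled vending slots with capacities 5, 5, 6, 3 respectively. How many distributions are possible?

Without the upper bounds there are C(11,3) = 165 ways to split 8 among 4 vending slots.
Subtract solutions that violate a single cap (substitute x_i' = x_i − (cap_i+1)): x_1 ≥ 6 gives C(5,3) = 10; x_2 ≥ 6 gives C(5,3) = 10; x_3 ≥ 7 gives C(4,3) = 4; x_4 ≥ 4 gives C(7,3) = 35. Together 59.
No two caps can be exceeded simultaneously, so the pair terms are all 0.
By inclusion–exclusion the count is 165 − 59 + 0 = 106.

106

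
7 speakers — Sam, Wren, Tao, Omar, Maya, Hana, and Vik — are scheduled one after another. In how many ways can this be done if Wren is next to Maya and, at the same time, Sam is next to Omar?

Treat {Wren,Maya} as one block (2 orders) and {Sam,Omar} as another (2 orders).
That leaves 5 units to arrange: 2 × 2 × 5! = 4 × 120 = 480.

480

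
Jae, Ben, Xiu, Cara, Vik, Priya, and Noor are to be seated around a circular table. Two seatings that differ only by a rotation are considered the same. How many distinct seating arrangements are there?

720

Seat Jae anywhere (absorbing the rotational symmetry), then permute the other 6: (6)! = 720.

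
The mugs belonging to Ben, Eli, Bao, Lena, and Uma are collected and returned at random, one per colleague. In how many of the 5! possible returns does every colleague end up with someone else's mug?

This is the derangement count D_5: permutations of 5 items with no fixed point.
By inclusion–exclusion this is Σ_{j=0}^{5} (−1)^j C(5,j)·(5−j)!.
Computing: 120 − 120 + 60 − 20 + 5 − 1 = 44.

44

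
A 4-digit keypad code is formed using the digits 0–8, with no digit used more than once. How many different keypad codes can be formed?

Choose and order 4 of the 9 symbols: the first digit has 9 options, the next 8, then 7, 6.
That product is 9 × 8 × 7 × 6 = 3024.

3024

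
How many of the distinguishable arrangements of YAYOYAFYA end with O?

Fix O in the last position and arrange the remaining 8 letters.
Those 8 letters have A appearing 3 times and Y appearing 4 times, giving (8)!/(4!·3!) = 280.

280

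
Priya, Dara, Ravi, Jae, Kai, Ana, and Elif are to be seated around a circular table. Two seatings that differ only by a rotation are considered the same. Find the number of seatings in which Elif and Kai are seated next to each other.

240

Glue Elif and Kai into a block (2 internal orders). Seating 6 units around a circle gives (5)! arrangements.
So 2 × (5)! = 2 × 120 = 240.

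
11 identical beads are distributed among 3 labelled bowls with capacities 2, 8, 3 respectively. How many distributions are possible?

6

Without the upper bounds there are C(13,2) = 78 ways to split 11 among 3 bowls.
Subtract solutions that violate a single cap (substitute x_i' = x_i − (cap_i+1)): x_1 ≥ 3 gives C(10,2) = 45; x_2 ≥ 9 gives C(4,2) = 6; x_3 ≥ 4 gives C(9,2) = 36. Together 87.
Add back pairs where two caps are both exceeded: 0 + 15 + 0 = 15.
By inclusion–exclusion the count is 78 − 87 + 15 = 6.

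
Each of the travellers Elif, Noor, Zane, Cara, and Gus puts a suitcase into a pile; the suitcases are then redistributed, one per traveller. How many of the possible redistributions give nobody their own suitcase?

44

Let Aᵢ be the assignments in which traveller i gets their own suitcase. We want the size of the complement of A₁∪…∪A_5.
By inclusion–exclusion this is Σ_{j=0}^{5} (−1)^j C(5,j)·(5−j)!.
Computing: 120 − 120 + 60 − 20 + 5 − 1 = 44.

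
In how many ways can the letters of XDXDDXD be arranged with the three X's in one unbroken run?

Treat the 3 copies of X as a single block. The multiset to arrange is then {XXX, D, D, D, D}, 5 items in all.
That gives (5)!/(4!) = 5 arrangements.

5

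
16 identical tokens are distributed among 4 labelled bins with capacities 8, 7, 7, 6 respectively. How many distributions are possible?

By stars and bars, unrestricted non-negative solutions to x_1+…+x_4 = 16 number C(16+3,3) = 969.
Subtract solutions that violate a single cap (substitute x_i' = x_i − (cap_i+1)): x_1 ≥ 9 gives C(10,3) = 120; x_2 ≥ 8 gives C(11,3) = 165; x_3 ≥ 8 gives C(11,3) = 165; x_4 ≥ 7 gives C(12,3) = 220. Together 670.
Add back pairs where two caps are both exceeded: 0 + 0 + 1 + 1 + 4 + 4 = 10.
By inclusion–exclusion the count is 969 − 670 + 10 = 309.

309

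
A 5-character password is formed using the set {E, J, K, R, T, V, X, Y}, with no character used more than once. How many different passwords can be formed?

6720

Choose and order 5 of the 8 symbols: the first character has 8 options, the next 7, and so on down to 4.
8 × 7 × 6 × 5 × 4 = 6720.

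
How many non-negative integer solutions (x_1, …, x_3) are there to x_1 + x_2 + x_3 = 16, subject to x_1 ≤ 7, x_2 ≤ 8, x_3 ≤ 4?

Ignoring the caps, the number of non-negative solutions to x_1+…+x_3 = 16 is C(18,2) = 153.
Subtract solutions that violate a single cap (substitute x_i' = x_i − (cap_i+1)): x_1 ≥ 8 gives C(10,2) = 45; x_2 ≥ 9 gives C(9,2) = 36; x_3 ≥ 5 gives C(13,2) = 78. Together 159.
Add back pairs where two caps are both exceeded: 0 + 10 + 6 = 16.
By inclusion–exclusion the count is 153 − 159 + 16 = 10.

10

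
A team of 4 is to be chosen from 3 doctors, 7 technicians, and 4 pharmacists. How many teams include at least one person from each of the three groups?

Total 4-person selections from all 14: C(14,4) = 1001.
Selections missing a whole group: no doctors → C(11,4) = 330; no technicians → C(7,4) = 35; no pharmacists → C(10,4) = 210.
Add back selections omitting two groups (i.e. drawn from a single group): C(3,4) + C(7,4) + C(4,4) = 36.
By inclusion–exclusion: 1001 − 575 + 36 = 462.

462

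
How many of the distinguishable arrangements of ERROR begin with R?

With the first slot taken by R, it remains to arrange the other 4 letters (EROR).
Those 4 letters have R appearing twice, giving (4)!/(2!) = 12.

12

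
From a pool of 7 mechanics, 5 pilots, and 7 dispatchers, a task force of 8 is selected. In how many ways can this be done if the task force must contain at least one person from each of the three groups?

Unrestricted: C(19,8) = 75582 ways to pick any 8 of the 19.
Subtract selections that omit an entire group: no mechanics → C(12,8) = 495; no pilots → C(14,8) = 3003; no dispatchers → C(12,8) = 495.
Add back selections omitting two groups (i.e. drawn from a single group): C(7,8) + C(5,8) + C(7,8) = 0.
By inclusion–exclusion: 75582 − 3993 + 0 = 71589.

71589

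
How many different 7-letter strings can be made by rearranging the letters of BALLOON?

BALLOON has 7 letters with L appearing twice and O appearing twice.
The number of distinct arrangements is 7!/(2!·2!) = 5040/4 = 1260.

1260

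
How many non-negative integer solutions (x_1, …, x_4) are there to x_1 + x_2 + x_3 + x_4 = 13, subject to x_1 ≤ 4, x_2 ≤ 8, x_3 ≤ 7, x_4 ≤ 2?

By stars and bars, unrestricted non-negative solutions to x_1+…+x_4 = 13 number C(13+3,3) = 560.
Subtract solutions that violate a single cap (substitute x_i' = x_i − (cap_i+1)): x_1 ≥ 5 gives C(11,3) = 165; x_2 ≥ 9 gives C(7,3) = 35; x_3 ≥ 8 gives C(8,3) = 56; x_4 ≥ 3 gives C(13,3) = 286. Together 542.
Add back pairs where two caps are both exceeded: 0 + 1 + 56 + 0 + 4 + 10 = 71.
By inclusion–exclusion the count is 560 − 542 + 71 = 89.

89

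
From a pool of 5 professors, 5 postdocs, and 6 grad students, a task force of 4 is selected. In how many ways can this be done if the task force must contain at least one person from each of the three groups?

975

With no constraint there are C(16,4) = 1820 possible selections.
Selections missing a whole group: no professors → C(11,4) = 330; no postdocs → C(11,4) = 330; no grad students → C(10,4) = 210.
Add back selections omitting two groups (i.e. drawn from a single group): C(5,4) + C(5,4) + C(6,4) = 25.
By inclusion–exclusion: 1820 − 870 + 25 = 975.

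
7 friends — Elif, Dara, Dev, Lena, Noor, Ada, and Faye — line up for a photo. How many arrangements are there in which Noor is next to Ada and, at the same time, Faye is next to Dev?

480

Treat {Noor,Ada} as one block (2 orders) and {Faye,Dev} as another (2 orders).
That leaves 5 units to arrange: 2 × 2 × 5! = 4 × 120 = 480.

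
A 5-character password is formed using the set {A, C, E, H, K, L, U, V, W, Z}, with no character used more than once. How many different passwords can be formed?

With no repetition, fill the 5 characters in order: 10 choices, then 9, down to 6.
10 × 9 × 8 × 7 × 6 = 30240.

30240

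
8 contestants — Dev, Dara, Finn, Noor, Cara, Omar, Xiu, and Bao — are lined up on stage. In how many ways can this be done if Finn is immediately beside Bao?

10080

Place the 6 others and the Finn-Bao pair as 7 objects in a line; the pair has 2 internal arrangements.
So the count is 2·(7)! = 10080.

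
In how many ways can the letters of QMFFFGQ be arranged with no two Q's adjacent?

There are 7!/(3!·2!) = 420 arrangements of QMFFFGQ in total.
If the two Q's are adjacent, glue them into one block, leaving 6 items to arrange: (6)!/(3!) = 120 ways.
Hence 420 − 120 = 300.

300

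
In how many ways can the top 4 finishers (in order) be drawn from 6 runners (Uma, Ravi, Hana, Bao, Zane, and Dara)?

360

This is an ordered selection of 4 from 6: P(6,4).
That gives 6 × 5 × 4 × 3 = 360.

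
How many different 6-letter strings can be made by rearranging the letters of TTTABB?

60

The 6 letters of TTTABB have repeats: B appearing twice and T appearing 3 times.
The number of distinct arrangements is 6!/(3!·2!) = 720/12 = 60.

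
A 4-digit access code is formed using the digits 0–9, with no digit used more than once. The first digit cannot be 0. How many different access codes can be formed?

The first digit has 10−1 = 9 choices (anything except 0).
The remaining 3 digits are filled from the other 9 symbols without repetition: 9 × 8 × 7 = 504.
Total: 9 × 504 = 4536.

4536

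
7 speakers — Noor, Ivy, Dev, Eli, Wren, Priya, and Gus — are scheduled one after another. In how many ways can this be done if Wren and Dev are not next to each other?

Of the 7! = 5040 arrangements, those with Wren and Dev adjacent number 2 × 6! = 1440 (treat the pair as a block with 2 internal orders).
So 5040 − 1440 = 3600 arrangements keep them apart.

3600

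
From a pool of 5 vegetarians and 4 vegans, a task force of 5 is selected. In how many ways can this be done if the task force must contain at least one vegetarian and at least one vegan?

125

Total 5-person selections from all 9: C(9,5) = 126.
Selections missing a whole group: no vegetarians → C(4,5) = 0; no vegans → C(5,5) = 1.
Both groups omitted at once is impossible, so 126 − 1 = 125.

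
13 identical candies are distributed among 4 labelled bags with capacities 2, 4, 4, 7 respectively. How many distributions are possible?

Without the upper bounds there are C(16,3) = 560 ways to split 13 among 4 bags.
Subtract solutions that violate a single cap (substitute x_i' = x_i − (cap_i+1)): x_1 ≥ 3 gives C(13,3) = 286; x_2 ≥ 5 gives C(11,3) = 165; x_3 ≥ 5 gives C(11,3) = 165; x_4 ≥ 8 gives C(8,3) = 56. Together 672.
Add back pairs where two caps are both exceeded: 56 + 56 + 10 + 20 + 1 + 1 = 144.
Subtract triples: 1 + 0 + 0 + 0 = 1.
By inclusion–exclusion the count is 560 − 672 + 144 − 1 = 31.

31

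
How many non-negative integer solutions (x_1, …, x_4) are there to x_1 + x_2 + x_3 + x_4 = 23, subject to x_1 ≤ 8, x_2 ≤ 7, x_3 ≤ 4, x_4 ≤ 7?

20

By stars and bars, unrestricted non-negative solutions to x_1+…+x_4 = 23 number C(23+3,3) = 2600.
Subtract solutions that violate a single cap (substitute x_i' = x_i − (cap_i+1)): x_1 ≥ 9 gives C(17,3) = 680; x_2 ≥ 8 gives C(18,3) = 816; x_3 ≥ 5 gives C(21,3) = 1330; x_4 ≥ 8 gives C(18,3) = 816. Together 3642.
Add back pairs where two caps are both exceeded: 84 + 220 + 84 + 286 + 120 + 286 = 1080.
Subtract triples: 4 + 0 + 4 + 10 = 18.
By inclusion–exclusion the count is 2600 − 3642 + 1080 − 18 = 20.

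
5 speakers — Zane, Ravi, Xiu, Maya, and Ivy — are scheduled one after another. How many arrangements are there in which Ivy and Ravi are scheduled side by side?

48

Treat {Ivy, Ravi} as a single unit. There are 4 units to order, and the pair itself can be ordered 2 ways.
So the count is 2·(4)! = 48.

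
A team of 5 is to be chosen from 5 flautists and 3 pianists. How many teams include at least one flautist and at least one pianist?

Unrestricted: C(8,5) = 56 ways to pick any 5 of the 8.
Selections missing a whole group: no flautists → C(3,5) = 0; no pianists → C(5,5) = 1.
Both groups omitted at once is impossible, so 56 − 1 = 55.

55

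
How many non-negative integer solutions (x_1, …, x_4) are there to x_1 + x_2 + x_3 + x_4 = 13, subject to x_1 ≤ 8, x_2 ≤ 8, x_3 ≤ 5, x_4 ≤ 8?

By stars and bars, unrestricted non-negative solutions to x_1+…+x_4 = 13 number C(13+3,3) = 560.
Subtract solutions that violate a single cap (substitute x_i' = x_i − (cap_i+1)): x_1 ≥ 9 gives C(7,3) = 35; x_2 ≥ 9 gives C(7,3) = 35; x_3 ≥ 6 gives C(10,3) = 120; x_4 ≥ 9 gives C(7,3) = 35. Together 225.
No two caps can be exceeded simultaneously, so the pair terms are all 0.
By inclusion–exclusion the count is 560 − 225 + 0 = 335.

335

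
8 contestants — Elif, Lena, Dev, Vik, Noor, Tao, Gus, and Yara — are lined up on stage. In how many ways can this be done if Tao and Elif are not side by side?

There are 8! = 40320 arrangements in all. If Tao and Elif are adjacent, merging them into one block gives 2·(7)! = 10080 arrangements.
So 40320 − 10080 = 30240 arrangements keep them apart.

30240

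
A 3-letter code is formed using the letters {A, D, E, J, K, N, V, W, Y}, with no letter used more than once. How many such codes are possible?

With no repetition, fill the 3 letters in order: 9 choices, then 8, down to 7.
That product is 9 × 8 × 7 = 504.

504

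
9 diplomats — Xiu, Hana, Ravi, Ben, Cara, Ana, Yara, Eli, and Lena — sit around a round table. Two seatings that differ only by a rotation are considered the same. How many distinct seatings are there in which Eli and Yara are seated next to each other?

10080

Glue Eli and Yara into a block (2 internal orders). Seating 8 units around a circle gives (7)! arrangements.
So 2 × (7)! = 2 × 5040 = 10080.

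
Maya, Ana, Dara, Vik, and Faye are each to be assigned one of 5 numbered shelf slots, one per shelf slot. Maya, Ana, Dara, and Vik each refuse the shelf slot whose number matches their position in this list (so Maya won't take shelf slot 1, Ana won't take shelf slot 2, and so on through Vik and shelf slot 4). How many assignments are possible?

53

Let Aᵢ (for 1 ≤ i ≤ 4) be the placements that put person i in their forbidden shelf slot. Any j of these fix j positions, leaving (5−j)! ways to fill the rest, and there are C(4,j) ways to pick which j.
By inclusion–exclusion, the number of valid placements is Σ_{j=0}^{4} (−1)^j C(4,j)·(5−j)!.
Computing: 120 − 96 + 36 − 8 + 1 = 53.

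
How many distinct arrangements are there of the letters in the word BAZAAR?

BAZAAR has 6 letters with A appearing 3 times.
The number of distinct arrangements is 6!/(3!) = 720/6 = 120.

120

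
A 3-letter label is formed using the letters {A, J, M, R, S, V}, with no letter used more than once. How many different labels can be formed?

120

This is a permutation of 3 out of 6: P(6,3) = 6!/3!.
That product is 6 × 5 × 4 = 120.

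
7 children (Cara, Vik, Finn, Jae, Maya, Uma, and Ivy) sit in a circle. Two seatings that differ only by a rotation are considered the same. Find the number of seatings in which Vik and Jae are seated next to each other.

Glue Vik and Jae into a block (2 internal orders). Seating 6 units around a circle gives (5)! arrangements.
So 2 × (5)! = 2 × 120 = 240.

240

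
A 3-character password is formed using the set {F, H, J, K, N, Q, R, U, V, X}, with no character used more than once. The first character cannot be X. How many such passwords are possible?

The first character has 10−1 = 9 choices (anything except X).
The remaining 2 characters are filled from the other 9 symbols without repetition: 9 × 8 = 72.
Total: 9 × 72 = 648.

648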